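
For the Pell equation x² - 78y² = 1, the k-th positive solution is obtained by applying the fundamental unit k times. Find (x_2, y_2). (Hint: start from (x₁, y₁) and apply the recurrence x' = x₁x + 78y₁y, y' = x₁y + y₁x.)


Step 1: Find the fundamental solution (x₁, y₁) of x² - 78y² = 1.
  Expand √78 as a continued fraction. a₀ = ⌊√78⌋ = 8; iterate m_{k+1} = d_k·a_k − m_k, d_{k+1} = (78 − m_{k+1}²)/d_k, a_{k+1} = ⌊(a₀ + m_{k+1})/d_{k+1}⌋ (starting m₀ = 0, d₀ = 1), with convergents p_k = a_k·p_{k-1} + p_{k-2}, q_k = a_k·q_{k-1} + q_{k-2} (p₋₁ = 1, q₋₁ = 0):
  k = 0: a₀ = 8; p₀/q₀ = 8/1; p₀² − 78·q₀² = 64 − 78 = -14.
  k = 1: m = 8, d = 14, a = ⌊(8 + 8)/14⌋ = 1; p/q = (1·8 + 1)/(1·1 + 0) = 9/1; p² − 78·q² = 81 − 78 = 3.
  k = 2: m = 6, d = 3, a = ⌊(8 + 6)/3⌋ = 4; p/q = (4·9 + 8)/(4·1 + 1) = 44/5; p² − 78·q² = 1936 − 1950 = -14.
  k = 3: m = 6, d = 14, a = ⌊(8 + 6)/14⌋ = 1; p/q = (1·44 + 9)/(1·5 + 1) = 53/6; p² − 78·q² = 2809 − 2808 = 1.
  The first convergent with p² − 78·q² = 1 gives the fundamental solution (x₁, y₁) = (53, 6).
Step 2: Apply the recurrence (x_{n+1}, y_{n+1}) = (x₁x_n + 78y₁y_n, x₁y_n + y₁x_n) repeatedly.
  From (x_1, y_1) = (53, 6): x_2 = 53·53 + 78·6·6 = 5617; y_2 = 53·6 + 6·53 = 636.
Step 3: Verify x_2² - 78·y_2² = 31550689 - 31550688 = 1 (should be 1). ✓

(x_1, y_1) = (53, 6); (x_2, y_2) = (5617, 636).


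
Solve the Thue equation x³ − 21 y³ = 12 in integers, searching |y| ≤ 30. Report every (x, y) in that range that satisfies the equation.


The equation is x³ - 21y³ = 12. For fixed y, x³ = 21·y³ + 12, so a solution requires the RHS to be a perfect cube.
Strategy: iterate y from -30 to 30, compute RHS = 21·y³ + 12, and check whether it is a (positive or negative) perfect cube.
Check small values of y:
  y = 0: RHS = 12 is not a perfect cube.
  y = 1: RHS = 33 is not a perfect cube.
  y = -1: RHS = -9 is not a perfect cube.
  y = 2: RHS = 180 is not a perfect cube.
  y = -2: RHS = -156 is not a perfect cube.
  y = 3: RHS = 579 is not a perfect cube.
  y = -3: RHS = -555 is not a perfect cube.
Continuing the search up to |y| = 30 finds no solutions either.
No (x, y) in the scanned range satisfies the equation.

No integer solutions with |y| ≤ 30.


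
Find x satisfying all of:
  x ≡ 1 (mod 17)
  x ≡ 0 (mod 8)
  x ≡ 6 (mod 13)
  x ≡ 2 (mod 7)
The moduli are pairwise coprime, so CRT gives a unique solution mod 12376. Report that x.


Product of moduli M = 17 · 8 · 13 · 7 = 12376.
Merge one congruence at a time:
  Start: x ≡ 1 (mod 17).
  Combine with x ≡ 0 (mod 8); new modulus lcm = 136.
    Write x = 1 + 17·t and substitute into x ≡ 0 (mod 8): 17·t ≡ 0 − 1 = -1 (mod 8).
    Reduce coefficients mod 8: 1·t ≡ 7 (mod 8).
    So t ≡ 7 (mod 8).
    Then x = 1 + 17·7 = 120, valid modulo lcm(17, 8) = 136: x ≡ 120 (mod 136).
  Combine with x ≡ 6 (mod 13); new modulus lcm = 1768.
    Write x = 120 + 136·t and substitute into x ≡ 6 (mod 13): 136·t ≡ 6 − 120 = -114 (mod 13).
    Reduce coefficients mod 13: 6·t ≡ 3 (mod 13).
    The inverse of 6 mod 13 is 11 (since 6·11 = 66 = 5·13 + 1), so t ≡ 11·3 = 33 ≡ 7 (mod 13).
    Then x = 120 + 136·7 = 1072, valid modulo lcm(136, 13) = 1768: x ≡ 1072 (mod 1768).
  Combine with x ≡ 2 (mod 7); new modulus lcm = 12376.
    Write x = 1072 + 1768·t and substitute into x ≡ 2 (mod 7): 1768·t ≡ 2 − 1072 = -1070 (mod 7).
    Reduce coefficients mod 7: 4·t ≡ 1 (mod 7).
    The inverse of 4 mod 7 is 2 (since 4·2 = 8 = 1·7 + 1), so t ≡ 2·1 = 2 ≡ 2 (mod 7).
    Then x = 1072 + 1768·2 = 4608, valid modulo lcm(1768, 7) = 12376: x ≡ 4608 (mod 12376).
Verify against each original: 4608 mod 17 = 1, 4608 mod 8 = 0, 4608 mod 13 = 6, 4608 mod 7 = 2.

x ≡ 4608 (mod 12376).


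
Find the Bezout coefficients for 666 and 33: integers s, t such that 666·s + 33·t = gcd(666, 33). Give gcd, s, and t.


Euclidean algorithm on (666, 33) — divide until remainder is 0:
  666 = 20 · 33 + 6
  33 = 5 · 6 + 3
  6 = 2 · 3 + 0
gcd(666, 33) = 3.
Track Bezout coefficients alongside the remainders: start with r₀ = 666 = a·1 + b·0 (s = 1, t = 0) and r₁ = 33 = a·0 + b·1 (s = 0, t = 1); each new remainder r_{k+1} = r_{k-1} − q_k·r_k inherits s_{k+1} = s_{k-1} − q_k·s_k, t_{k+1} = t_{k-1} − q_k·t_k, so r_k = a·s_k + b·t_k at every step:
  q = 20: r = 6, s = 1 − 20·0 = 1, t = 0 − 20·1 = -20  (check: 666·1 + 33·(-20) = 6)
  q = 5: r = 3, s = 0 − 5·1 = -5, t = 1 − 5·(-20) = 101  (check: 666·(-5) + 33·101 = 3)
The row with r = 3 (the gcd) gives the Bezout coefficients s = -5, t = 101.
Result: 666 · (-5) + 33 · (101) = 3.

gcd(666, 33) = 3; s = -5, t = 101 (check: 666·(-5) + 33·101 = 3).


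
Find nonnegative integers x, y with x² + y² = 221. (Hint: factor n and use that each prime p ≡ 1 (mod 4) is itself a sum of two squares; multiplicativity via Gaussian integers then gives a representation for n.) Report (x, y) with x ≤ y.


Step 1: Factor n = 221 = 13 · 17.
Step 2: Check the mod-4 condition on each prime factor: 13 ≡ 1 (mod 4), exponent 1; 17 ≡ 1 (mod 4), exponent 1.
All primes ≡ 3 (mod 4) appear to even exponent (or don't appear), so by the two-squares theorem n IS expressible as a sum of two squares.
Step 3: Build a representation. Here n = 13 · 17 is a product of primes ≡ 1 (mod 4). Each prime p ≡ 1 (mod 4) is itself a sum of two squares; find a² by testing p − a² for a perfect square:
  13: 13 − 1² = 12, 13 − 2² = 9 = 3² ⇒ 13 = 2² + 3².
  17: 17 − 1² = 16 = 4² ⇒ 17 = 1² + 4².
  Combine using the Brahmagupta–Fibonacci identity (a² + b²)(c² + d²) = (ac − bd)² + (ad + bc)² = (ac + bd)² + (ad − bc)²:
  13 · 17 = 221: from (2² + 3²)(1² + 4²), take (2·1 − 3·4, 2·4 + 3·1) = (2 − 12, 8 + 3) = (-10, 11); dropping signs (only squares matter) gives (10, 11); check 10² + 11² = 100 + 121 = 221 ✓.
Step 4: Order so x ≤ y and verify: 10² + 11² = 100 + 121 = 221 = n. ✓

n = 221 = 10² + 11² (one valid representation with x ≤ y).


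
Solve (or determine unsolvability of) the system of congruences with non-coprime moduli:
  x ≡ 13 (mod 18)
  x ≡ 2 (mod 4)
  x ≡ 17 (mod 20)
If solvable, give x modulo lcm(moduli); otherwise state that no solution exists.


Moduli 18, 4, 20 are not pairwise coprime, so CRT works modulo lcm(m_i) when all pairwise compatibility conditions hold.
Pairwise compatibility: gcd(m_i, m_j) must divide a_i - a_j for every pair.
Merge one congruence at a time:
  Start: x ≡ 13 (mod 18).
  Combine with x ≡ 2 (mod 4): gcd(18, 4) = 2, and 2 - 13 = -11 is NOT divisible by 2.
    ⇒ system is inconsistent (no integer solution).

No solution (the system is inconsistent).


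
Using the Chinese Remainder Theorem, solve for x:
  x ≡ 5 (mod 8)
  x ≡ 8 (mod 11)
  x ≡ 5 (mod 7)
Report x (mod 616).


Moduli 8, 11, 7 are pairwise coprime; by CRT there is a unique solution modulo M = 8 · 11 · 7 = 616.
Solve pairwise, accumulating the modulus:
  Start with x ≡ 5 (mod 8).
  Combine with x ≡ 8 (mod 11): since gcd(8, 11) = 1, we get a unique residue mod 88.
    Write x = 5 + 8·t and substitute into x ≡ 8 (mod 11): 8·t ≡ 8 − 5 = 3 (mod 11).
    The inverse of 8 mod 11 is 7 (since 8·7 = 56 = 5·11 + 1), so t ≡ 7·3 = 21 ≡ 10 (mod 11).
    Then x = 5 + 8·10 = 85, valid modulo lcm(8, 11) = 88: x ≡ 85 (mod 88).
  Combine with x ≡ 5 (mod 7): since gcd(88, 7) = 1, we get a unique residue mod 616.
    Write x = 85 + 88·t and substitute into x ≡ 5 (mod 7): 88·t ≡ 5 − 85 = -80 (mod 7).
    Reduce coefficients mod 7: 4·t ≡ 4 (mod 7).
    The inverse of 4 mod 7 is 2 (since 4·2 = 8 = 1·7 + 1), so t ≡ 2·4 = 8 ≡ 1 (mod 7).
    Then x = 85 + 88·1 = 173, valid modulo lcm(88, 7) = 616: x ≡ 173 (mod 616).
Verify: 173 mod 8 = 5 ✓, 173 mod 11 = 8 ✓, 173 mod 7 = 5 ✓.

x ≡ 173 (mod 616).


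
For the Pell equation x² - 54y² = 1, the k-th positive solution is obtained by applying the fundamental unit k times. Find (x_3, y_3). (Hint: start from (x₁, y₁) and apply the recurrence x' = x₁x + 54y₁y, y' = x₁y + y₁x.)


Step 1: Find the fundamental solution (x₁, y₁) of x² - 54y² = 1.
  Expand √54 as a continued fraction. a₀ = ⌊√54⌋ = 7; iterate m_{k+1} = d_k·a_k − m_k, d_{k+1} = (54 − m_{k+1}²)/d_k, a_{k+1} = ⌊(a₀ + m_{k+1})/d_{k+1}⌋ (starting m₀ = 0, d₀ = 1), with convergents p_k = a_k·p_{k-1} + p_{k-2}, q_k = a_k·q_{k-1} + q_{k-2} (p₋₁ = 1, q₋₁ = 0):
  k = 0: a₀ = 7; p₀/q₀ = 7/1; p₀² − 54·q₀² = 49 − 54 = -5.
  k = 1: m = 7, d = 5, a = ⌊(7 + 7)/5⌋ = 2; p/q = (2·7 + 1)/(2·1 + 0) = 15/2; p² − 54·q² = 225 − 216 = 9.
  k = 2: m = 3, d = 9, a = ⌊(7 + 3)/9⌋ = 1; p/q = (1·15 + 7)/(1·2 + 1) = 22/3; p² − 54·q² = 484 − 486 = -2.
  k = 3: m = 6, d = 2, a = ⌊(7 + 6)/2⌋ = 6; p/q = (6·22 + 15)/(6·3 + 2) = 147/20; p² − 54·q² = 21609 − 21600 = 9.
  k = 4: m = 6, d = 9, a = ⌊(7 + 6)/9⌋ = 1; p/q = (1·147 + 22)/(1·20 + 3) = 169/23; p² − 54·q² = 28561 − 28566 = -5.
  k = 5: m = 3, d = 5, a = ⌊(7 + 3)/5⌋ = 2; p/q = (2·169 + 147)/(2·23 + 20) = 485/66; p² − 54·q² = 235225 − 235224 = 1.
  The first convergent with p² − 54·q² = 1 gives the fundamental solution (x₁, y₁) = (485, 66).
Step 2: Apply the recurrence (x_{n+1}, y_{n+1}) = (x₁x_n + 54y₁y_n, x₁y_n + y₁x_n) repeatedly.
  From (x_1, y_1) = (485, 66): x_2 = 485·485 + 54·66·66 = 470449; y_2 = 485·66 + 66·485 = 64020.
  From (x_2, y_2) = (470449, 64020): x_3 = 485·470449 + 54·66·64020 = 456335045; y_3 = 485·64020 + 66·470449 = 62099334.
Step 3: Verify x_3² - 54·y_3² = 208241673295152025 - 208241673295152024 = 1 (should be 1). ✓

(x_1, y_1) = (485, 66); (x_3, y_3) = (456335045, 62099334).


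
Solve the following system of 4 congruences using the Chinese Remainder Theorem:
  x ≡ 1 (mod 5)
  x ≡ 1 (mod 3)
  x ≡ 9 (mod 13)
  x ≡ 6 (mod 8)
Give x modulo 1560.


Product of moduli M = 5 · 3 · 13 · 8 = 1560.
Merge one congruence at a time:
  Start: x ≡ 1 (mod 5).
  Combine with x ≡ 1 (mod 3); new modulus lcm = 15.
    Write x = 1 + 5·t and substitute into x ≡ 1 (mod 3): 5·t ≡ 1 − 1 = 0 (mod 3).
    Reduce coefficients mod 3: 2·t ≡ 0 (mod 3).
    The inverse of 2 mod 3 is 2 (since 2·2 = 4 = 1·3 + 1), so t ≡ 2·0 = 0 ≡ 0 (mod 3).
    Then x = 1 + 5·0 = 1, valid modulo lcm(5, 3) = 15: x ≡ 1 (mod 15).
  Combine with x ≡ 9 (mod 13); new modulus lcm = 195.
    Write x = 1 + 15·t and substitute into x ≡ 9 (mod 13): 15·t ≡ 9 − 1 = 8 (mod 13).
    Reduce coefficients mod 13: 2·t ≡ 8 (mod 13).
    The inverse of 2 mod 13 is 7 (since 2·7 = 14 = 1·13 + 1), so t ≡ 7·8 = 56 ≡ 4 (mod 13).
    Then x = 1 + 15·4 = 61, valid modulo lcm(15, 13) = 195: x ≡ 61 (mod 195).
  Combine with x ≡ 6 (mod 8); new modulus lcm = 1560.
    Write x = 61 + 195·t and substitute into x ≡ 6 (mod 8): 195·t ≡ 6 − 61 = -55 (mod 8).
    Reduce coefficients mod 8: 3·t ≡ 1 (mod 8).
    The inverse of 3 mod 8 is 3 (since 3·3 = 9 = 1·8 + 1), so t ≡ 3·1 = 3 ≡ 3 (mod 8).
    Then x = 61 + 195·3 = 646, valid modulo lcm(195, 8) = 1560: x ≡ 646 (mod 1560).
Verify against each original: 646 mod 5 = 1, 646 mod 3 = 1, 646 mod 13 = 9, 646 mod 8 = 6.

x ≡ 646 (mod 1560).


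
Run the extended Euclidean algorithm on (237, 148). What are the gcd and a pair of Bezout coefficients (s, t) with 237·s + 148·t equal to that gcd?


Euclidean algorithm on (237, 148) — divide until remainder is 0:
  237 = 1 · 148 + 89
  148 = 1 · 89 + 59
  89 = 1 · 59 + 30
  59 = 1 · 30 + 29
  30 = 1 · 29 + 1
  29 = 29 · 1 + 0
gcd(237, 148) = 1.
Track Bezout coefficients alongside the remainders: start with r₀ = 237 = a·1 + b·0 (s = 1, t = 0) and r₁ = 148 = a·0 + b·1 (s = 0, t = 1); each new remainder r_{k+1} = r_{k-1} − q_k·r_k inherits s_{k+1} = s_{k-1} − q_k·s_k, t_{k+1} = t_{k-1} − q_k·t_k, so r_k = a·s_k + b·t_k at every step:
  q = 1: r = 89, s = 1 − 1·0 = 1, t = 0 − 1·1 = -1  (check: 237·1 + 148·(-1) = 89)
  q = 1: r = 59, s = 0 − 1·1 = -1, t = 1 − 1·(-1) = 2  (check: 237·(-1) + 148·2 = 59)
  q = 1: r = 30, s = 1 − 1·(-1) = 2, t = -1 − 1·2 = -3  (check: 237·2 + 148·(-3) = 30)
  q = 1: r = 29, s = -1 − 1·2 = -3, t = 2 − 1·(-3) = 5  (check: 237·(-3) + 148·5 = 29)
  q = 1: r = 1, s = 2 − 1·(-3) = 5, t = -3 − 1·5 = -8  (check: 237·5 + 148·(-8) = 1)
The row with r = 1 (the gcd) gives the Bezout coefficients s = 5, t = -8.
Result: 237 · (5) + 148 · (-8) = 1.

gcd(237, 148) = 1; s = 5, t = -8 (check: 237·5 + 148·(-8) = 1).


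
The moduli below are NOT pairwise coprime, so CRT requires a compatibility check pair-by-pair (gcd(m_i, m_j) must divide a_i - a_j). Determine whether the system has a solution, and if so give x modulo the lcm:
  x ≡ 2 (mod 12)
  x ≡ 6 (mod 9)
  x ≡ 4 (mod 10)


Moduli 12, 9, 10 are not pairwise coprime, so CRT works modulo lcm(m_i) when all pairwise compatibility conditions hold.
Pairwise compatibility: gcd(m_i, m_j) must divide a_i - a_j for every pair.
Merge one congruence at a time:
  Start: x ≡ 2 (mod 12).
  Combine with x ≡ 6 (mod 9): gcd(12, 9) = 3, and 6 - 2 = 4 is NOT divisible by 3.
    ⇒ system is inconsistent (no integer solution).

No solution (the system is inconsistent).


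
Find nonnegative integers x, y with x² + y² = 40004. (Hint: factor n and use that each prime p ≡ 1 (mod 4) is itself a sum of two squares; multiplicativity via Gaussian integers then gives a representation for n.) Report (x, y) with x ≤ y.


Step 1: Factor n = 40004 = 2^2 · 73 · 137.
Step 2: Check the mod-4 condition on each prime factor: 2 = 2 (special); 73 ≡ 1 (mod 4), exponent 1; 137 ≡ 1 (mod 4), exponent 1.
All primes ≡ 3 (mod 4) appear to even exponent (or don't appear), so by the two-squares theorem n IS expressible as a sum of two squares.
Step 3: Build a representation. Group n = k² · m with k = 2 and m = 73 · 137 = 10001 (a product of primes ≡ 1 (mod 4)); a representation of m scales to one of n via (k·x)² + (k·y)² = k²(x² + y²). Each prime p ≡ 1 (mod 4) is itself a sum of two squares; find a² by testing p − a² for a perfect square:
  73: 73 − 1² = 72, 73 − 2² = 69, 73 − 3² = 64 = 8² ⇒ 73 = 3² + 8².
  137: 137 − 1² = 136, 137 − 2² = 133, 137 − 3² = 128, 137 − 4² = 121 = 11² ⇒ 137 = 4² + 11².
  Combine using the Brahmagupta–Fibonacci identity (a² + b²)(c² + d²) = (ac − bd)² + (ad + bc)² = (ac + bd)² + (ad − bc)²:
  73 · 137 = 10001: from (3² + 8²)(4² + 11²), take (3·4 − 8·11, 3·11 + 8·4) = (12 − 88, 33 + 32) = (-76, 65); dropping signs (only squares matter) gives (76, 65); check 76² + 65² = 5776 + 4225 = 10001 ✓.
  Scale by k = 2: (2·76, 2·65) = (152, 130).
Step 4: Order so x ≤ y and verify: 130² + 152² = 16900 + 23104 = 40004 = n. ✓

n = 40004 = 130² + 152² (one valid representation with x ≤ y).


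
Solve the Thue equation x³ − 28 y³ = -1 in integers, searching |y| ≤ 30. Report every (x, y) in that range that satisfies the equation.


The equation is x³ - 28y³ = -1. For fixed y, x³ = 28·y³ − 1, so a solution requires the RHS to be a perfect cube.
Strategy: iterate y from -30 to 30, compute RHS = 28·y³ − 1, and check whether it is a (positive or negative) perfect cube.
Check small values of y:
  y = 0: RHS = -1 = (-1)³ ⇒ x = -1 works.
  y = 1: RHS = 27 = (3)³ ⇒ x = 3 works.
  y = -1: RHS = -29 is not a perfect cube.
  y = 2: RHS = 223 is not a perfect cube.
  y = -2: RHS = -225 is not a perfect cube.
  y = 3: RHS = 755 is not a perfect cube.
  y = -3: RHS = -757 is not a perfect cube.
Continuing the search up to |y| = 30 finds no further solutions beyond those listed.
Collected solutions: (-1, 0), (3, 1).

Solutions (with |y| ≤ 30): (-1, 0), (3, 1).


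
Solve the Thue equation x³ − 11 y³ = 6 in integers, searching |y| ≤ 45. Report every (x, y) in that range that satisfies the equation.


The equation is x³ - 11y³ = 6. For fixed y, x³ = 11·y³ + 6, so a solution requires the RHS to be a perfect cube.
Strategy: iterate y from -45 to 45, compute RHS = 11·y³ + 6, and check whether it is a (positive or negative) perfect cube.
Check small values of y:
  y = 0: RHS = 6 is not a perfect cube.
  y = 1: RHS = 17 is not a perfect cube.
  y = -1: RHS = -5 is not a perfect cube.
  y = 2: RHS = 94 is not a perfect cube.
  y = -2: RHS = -82 is not a perfect cube.
  y = 3: RHS = 303 is not a perfect cube.
  y = -3: RHS = -291 is not a perfect cube.
Continuing the search up to |y| = 45 finds no solutions either.
No (x, y) in the scanned range satisfies the equation.

No integer solutions with |y| ≤ 45.


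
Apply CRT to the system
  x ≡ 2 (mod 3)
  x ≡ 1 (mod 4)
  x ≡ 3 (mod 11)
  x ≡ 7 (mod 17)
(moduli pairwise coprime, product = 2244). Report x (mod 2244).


Product of moduli M = 3 · 4 · 11 · 17 = 2244.
Merge one congruence at a time:
  Start: x ≡ 2 (mod 3).
  Combine with x ≡ 1 (mod 4); new modulus lcm = 12.
    Write x = 2 + 3·t and substitute into x ≡ 1 (mod 4): 3·t ≡ 1 − 2 = -1 (mod 4).
    Reduce coefficients mod 4: 3·t ≡ 3 (mod 4).
    The inverse of 3 mod 4 is 3 (since 3·3 = 9 = 2·4 + 1), so t ≡ 3·3 = 9 ≡ 1 (mod 4).
    Then x = 2 + 3·1 = 5, valid modulo lcm(3, 4) = 12: x ≡ 5 (mod 12).
  Combine with x ≡ 3 (mod 11); new modulus lcm = 132.
    Write x = 5 + 12·t and substitute into x ≡ 3 (mod 11): 12·t ≡ 3 − 5 = -2 (mod 11).
    Reduce coefficients mod 11: 1·t ≡ 9 (mod 11).
    So t ≡ 9 (mod 11).
    Then x = 5 + 12·9 = 113, valid modulo lcm(12, 11) = 132: x ≡ 113 (mod 132).
  Combine with x ≡ 7 (mod 17); new modulus lcm = 2244.
    Write x = 113 + 132·t and substitute into x ≡ 7 (mod 17): 132·t ≡ 7 − 113 = -106 (mod 17).
    Reduce coefficients mod 17: 13·t ≡ 13 (mod 17).
    The inverse of 13 mod 17 is 4 (since 13·4 = 52 = 3·17 + 1), so t ≡ 4·13 = 52 ≡ 1 (mod 17).
    Then x = 113 + 132·1 = 245, valid modulo lcm(132, 17) = 2244: x ≡ 245 (mod 2244).
Verify against each original: 245 mod 3 = 2, 245 mod 4 = 1, 245 mod 11 = 3, 245 mod 17 = 7.

x ≡ 245 (mod 2244).


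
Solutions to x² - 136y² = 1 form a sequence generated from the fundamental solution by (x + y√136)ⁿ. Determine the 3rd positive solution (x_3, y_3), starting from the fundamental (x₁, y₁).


Step 1: Find the fundamental solution (x₁, y₁) of x² - 136y² = 1.
  Expand √136 as a continued fraction. a₀ = ⌊√136⌋ = 11; iterate m_{k+1} = d_k·a_k − m_k, d_{k+1} = (136 − m_{k+1}²)/d_k, a_{k+1} = ⌊(a₀ + m_{k+1})/d_{k+1}⌋ (starting m₀ = 0, d₀ = 1), with convergents p_k = a_k·p_{k-1} + p_{k-2}, q_k = a_k·q_{k-1} + q_{k-2} (p₋₁ = 1, q₋₁ = 0):
  k = 0: a₀ = 11; p₀/q₀ = 11/1; p₀² − 136·q₀² = 121 − 136 = -15.
  k = 1: m = 11, d = 15, a = ⌊(11 + 11)/15⌋ = 1; p/q = (1·11 + 1)/(1·1 + 0) = 12/1; p² − 136·q² = 144 − 136 = 8.
  k = 2: m = 4, d = 8, a = ⌊(11 + 4)/8⌋ = 1; p/q = (1·12 + 11)/(1·1 + 1) = 23/2; p² − 136·q² = 529 − 544 = -15.
  k = 3: m = 4, d = 15, a = ⌊(11 + 4)/15⌋ = 1; p/q = (1·23 + 12)/(1·2 + 1) = 35/3; p² − 136·q² = 1225 − 1224 = 1.
  The first convergent with p² − 136·q² = 1 gives the fundamental solution (x₁, y₁) = (35, 3).
Step 2: Apply the recurrence (x_{n+1}, y_{n+1}) = (x₁x_n + 136y₁y_n, x₁y_n + y₁x_n) repeatedly.
  From (x_1, y_1) = (35, 3): x_2 = 35·35 + 136·3·3 = 2449; y_2 = 35·3 + 3·35 = 210.
  From (x_2, y_2) = (2449, 210): x_3 = 35·2449 + 136·3·210 = 171395; y_3 = 35·210 + 3·2449 = 14697.
Step 3: Verify x_3² - 136·y_3² = 29376246025 - 29376246024 = 1 (should be 1). ✓

(x_1, y_1) = (35, 3); (x_3, y_3) = (171395, 14697).


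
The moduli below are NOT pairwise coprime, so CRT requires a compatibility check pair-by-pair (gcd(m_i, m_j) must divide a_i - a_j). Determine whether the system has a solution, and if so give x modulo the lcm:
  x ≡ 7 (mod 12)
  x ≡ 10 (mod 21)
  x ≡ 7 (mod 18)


Moduli 12, 21, 18 are not pairwise coprime, so CRT works modulo lcm(m_i) when all pairwise compatibility conditions hold.
Pairwise compatibility: gcd(m_i, m_j) must divide a_i - a_j for every pair.
Merge one congruence at a time:
  Start: x ≡ 7 (mod 12).
  Combine with x ≡ 10 (mod 21): gcd(12, 21) = 3; 10 - 7 = 3, which IS divisible by 3, so compatible.
    Write x = 7 + 12·t and substitute into x ≡ 10 (mod 21): 12·t ≡ 10 − 7 = 3 (mod 21).
    Divide the congruence (and modulus) by g = 3: 4·t ≡ 1 (mod 7).
    The inverse of 4 mod 7 is 2 (since 4·2 = 8 = 1·7 + 1), so t ≡ 2·1 = 2 ≡ 2 (mod 7).
    Then x = 7 + 12·2 = 31, valid modulo lcm(12, 21) = 84: x ≡ 31 (mod 84).
  Combine with x ≡ 7 (mod 18): gcd(84, 18) = 6; 7 - 31 = -24, which IS divisible by 6, so compatible.
    Write x = 31 + 84·t and substitute into x ≡ 7 (mod 18): 84·t ≡ 7 − 31 = -24 (mod 18).
    Divide the congruence (and modulus) by g = 6: 14·t ≡ -4 (mod 3).
    Reduce coefficients mod 3: 2·t ≡ 2 (mod 3).
    The inverse of 2 mod 3 is 2 (since 2·2 = 4 = 1·3 + 1), so t ≡ 2·2 = 4 ≡ 1 (mod 3).
    Then x = 31 + 84·1 = 115, valid modulo lcm(84, 18) = 252: x ≡ 115 (mod 252).
Verify: 115 mod 12 = 7, 115 mod 21 = 10, 115 mod 18 = 7.

x ≡ 115 (mod 252).


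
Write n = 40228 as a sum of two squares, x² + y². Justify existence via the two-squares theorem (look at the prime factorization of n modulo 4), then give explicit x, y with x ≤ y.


Step 1: Factor n = 40228 = 2^2 · 89 · 113.
Step 2: Check the mod-4 condition on each prime factor: 2 = 2 (special); 89 ≡ 1 (mod 4), exponent 1; 113 ≡ 1 (mod 4), exponent 1.
All primes ≡ 3 (mod 4) appear to even exponent (or don't appear), so by the two-squares theorem n IS expressible as a sum of two squares.
Step 3: Build a representation. Group n = k² · m with k = 2 and m = 89 · 113 = 10057 (a product of primes ≡ 1 (mod 4)); a representation of m scales to one of n via (k·x)² + (k·y)² = k²(x² + y²). Each prime p ≡ 1 (mod 4) is itself a sum of two squares; find a² by testing p − a² for a perfect square:
  89: 89 − 1² = 88, 89 − 2² = 85, 89 − 3² = 80, 89 − 4² = 73, 89 − 5² = 64 = 8² ⇒ 89 = 5² + 8².
  113: 113 − 1² = 112, 113 − 2² = 109, 113 − 3² = 104, 113 − 4² = 97, 113 − 5² = 88, 113 − 6² = 77, 113 − 7² = 64 = 8² ⇒ 113 = 7² + 8².
  Combine using the Brahmagupta–Fibonacci identity (a² + b²)(c² + d²) = (ac − bd)² + (ad + bc)² = (ac + bd)² + (ad − bc)²:
  89 · 113 = 10057: from (5² + 8²)(7² + 8²), take (5·7 − 8·8, 5·8 + 8·7) = (35 − 64, 40 + 56) = (-29, 96); dropping signs (only squares matter) gives (29, 96); check 29² + 96² = 841 + 9216 = 10057 ✓.
  Scale by k = 2: (2·29, 2·96) = (58, 192).
Step 4: Order so x ≤ y and verify: 58² + 192² = 3364 + 36864 = 40228 = n. ✓

n = 40228 = 58² + 192² (one valid representation with x ≤ y).


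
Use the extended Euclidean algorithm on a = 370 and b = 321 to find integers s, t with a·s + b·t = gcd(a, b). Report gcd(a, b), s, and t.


Euclidean algorithm on (370, 321) — divide until remainder is 0:
  370 = 1 · 321 + 49
  321 = 6 · 49 + 27
  49 = 1 · 27 + 22
  27 = 1 · 22 + 5
  22 = 4 · 5 + 2
  5 = 2 · 2 + 1
  2 = 2 · 1 + 0
gcd(370, 321) = 1.
Track Bezout coefficients alongside the remainders: start with r₀ = 370 = a·1 + b·0 (s = 1, t = 0) and r₁ = 321 = a·0 + b·1 (s = 0, t = 1); each new remainder r_{k+1} = r_{k-1} − q_k·r_k inherits s_{k+1} = s_{k-1} − q_k·s_k, t_{k+1} = t_{k-1} − q_k·t_k, so r_k = a·s_k + b·t_k at every step:
  q = 1: r = 49, s = 1 − 1·0 = 1, t = 0 − 1·1 = -1  (check: 370·1 + 321·(-1) = 49)
  q = 6: r = 27, s = 0 − 6·1 = -6, t = 1 − 6·(-1) = 7  (check: 370·(-6) + 321·7 = 27)
  q = 1: r = 22, s = 1 − 1·(-6) = 7, t = -1 − 1·7 = -8  (check: 370·7 + 321·(-8) = 22)
  q = 1: r = 5, s = -6 − 1·7 = -13, t = 7 − 1·(-8) = 15  (check: 370·(-13) + 321·15 = 5)
  q = 4: r = 2, s = 7 − 4·(-13) = 59, t = -8 − 4·15 = -68  (check: 370·59 + 321·(-68) = 2)
  q = 2: r = 1, s = -13 − 2·59 = -131, t = 15 − 2·(-68) = 151  (check: 370·(-131) + 321·151 = 1)
The row with r = 1 (the gcd) gives the Bezout coefficients s = -131, t = 151.
Result: 370 · (-131) + 321 · (151) = 1.

gcd(370, 321) = 1; s = -131, t = 151 (check: 370·(-131) + 321·151 = 1).


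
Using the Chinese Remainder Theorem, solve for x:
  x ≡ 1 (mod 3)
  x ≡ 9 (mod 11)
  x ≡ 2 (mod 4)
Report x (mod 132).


Moduli 3, 11, 4 are pairwise coprime; by CRT there is a unique solution modulo M = 3 · 11 · 4 = 132.
Solve pairwise, accumulating the modulus:
  Start with x ≡ 1 (mod 3).
  Combine with x ≡ 9 (mod 11): since gcd(3, 11) = 1, we get a unique residue mod 33.
    Write x = 1 + 3·t and substitute into x ≡ 9 (mod 11): 3·t ≡ 9 − 1 = 8 (mod 11).
    The inverse of 3 mod 11 is 4 (since 3·4 = 12 = 1·11 + 1), so t ≡ 4·8 = 32 ≡ 10 (mod 11).
    Then x = 1 + 3·10 = 31, valid modulo lcm(3, 11) = 33: x ≡ 31 (mod 33).
  Combine with x ≡ 2 (mod 4): since gcd(33, 4) = 1, we get a unique residue mod 132.
    Write x = 31 + 33·t and substitute into x ≡ 2 (mod 4): 33·t ≡ 2 − 31 = -29 (mod 4).
    Reduce coefficients mod 4: 1·t ≡ 3 (mod 4).
    So t ≡ 3 (mod 4).
    Then x = 31 + 33·3 = 130, valid modulo lcm(33, 4) = 132: x ≡ 130 (mod 132).
Verify: 130 mod 3 = 1 ✓, 130 mod 11 = 9 ✓, 130 mod 4 = 2 ✓.

x ≡ 130 (mod 132).


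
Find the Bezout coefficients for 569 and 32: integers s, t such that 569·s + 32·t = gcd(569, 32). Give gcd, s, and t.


Euclidean algorithm on (569, 32) — divide until remainder is 0:
  569 = 17 · 32 + 25
  32 = 1 · 25 + 7
  25 = 3 · 7 + 4
  7 = 1 · 4 + 3
  4 = 1 · 3 + 1
  3 = 3 · 1 + 0
gcd(569, 32) = 1.
Track Bezout coefficients alongside the remainders: start with r₀ = 569 = a·1 + b·0 (s = 1, t = 0) and r₁ = 32 = a·0 + b·1 (s = 0, t = 1); each new remainder r_{k+1} = r_{k-1} − q_k·r_k inherits s_{k+1} = s_{k-1} − q_k·s_k, t_{k+1} = t_{k-1} − q_k·t_k, so r_k = a·s_k + b·t_k at every step:
  q = 17: r = 25, s = 1 − 17·0 = 1, t = 0 − 17·1 = -17  (check: 569·1 + 32·(-17) = 25)
  q = 1: r = 7, s = 0 − 1·1 = -1, t = 1 − 1·(-17) = 18  (check: 569·(-1) + 32·18 = 7)
  q = 3: r = 4, s = 1 − 3·(-1) = 4, t = -17 − 3·18 = -71  (check: 569·4 + 32·(-71) = 4)
  q = 1: r = 3, s = -1 − 1·4 = -5, t = 18 − 1·(-71) = 89  (check: 569·(-5) + 32·89 = 3)
  q = 1: r = 1, s = 4 − 1·(-5) = 9, t = -71 − 1·89 = -160  (check: 569·9 + 32·(-160) = 1)
The row with r = 1 (the gcd) gives the Bezout coefficients s = 9, t = -160.
Result: 569 · (9) + 32 · (-160) = 1.

gcd(569, 32) = 1; s = 9, t = -160 (check: 569·9 + 32·(-160) = 1).


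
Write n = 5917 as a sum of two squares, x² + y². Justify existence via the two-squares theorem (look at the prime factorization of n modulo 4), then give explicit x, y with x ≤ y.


Step 1: Factor n = 5917 = 61 · 97.
Step 2: Check the mod-4 condition on each prime factor: 61 ≡ 1 (mod 4), exponent 1; 97 ≡ 1 (mod 4), exponent 1.
All primes ≡ 3 (mod 4) appear to even exponent (or don't appear), so by the two-squares theorem n IS expressible as a sum of two squares.
Step 3: Build a representation. Here n = 61 · 97 is a product of primes ≡ 1 (mod 4). Each prime p ≡ 1 (mod 4) is itself a sum of two squares; find a² by testing p − a² for a perfect square:
  61: 61 − 1² = 60, 61 − 2² = 57, 61 − 3² = 52, 61 − 4² = 45, 61 − 5² = 36 = 6² ⇒ 61 = 5² + 6².
  97: 97 − 1² = 96, 97 − 2² = 93, 97 − 3² = 88, 97 − 4² = 81 = 9² ⇒ 97 = 4² + 9².
  Combine using the Brahmagupta–Fibonacci identity (a² + b²)(c² + d²) = (ac − bd)² + (ad + bc)² = (ac + bd)² + (ad − bc)²:
  61 · 97 = 5917: from (5² + 6²)(4² + 9²), take (5·4 − 6·9, 5·9 + 6·4) = (20 − 54, 45 + 24) = (-34, 69); dropping signs (only squares matter) gives (34, 69); check 34² + 69² = 1156 + 4761 = 5917 ✓.
Step 4: Order so x ≤ y and verify: 34² + 69² = 1156 + 4761 = 5917 = n. ✓

n = 5917 = 34² + 69² (one valid representation with x ≤ y).


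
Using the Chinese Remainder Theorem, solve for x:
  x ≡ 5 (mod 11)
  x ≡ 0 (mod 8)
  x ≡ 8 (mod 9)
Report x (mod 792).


Moduli 11, 8, 9 are pairwise coprime; by CRT there is a unique solution modulo M = 11 · 8 · 9 = 792.
Solve pairwise, accumulating the modulus:
  Start with x ≡ 5 (mod 11).
  Combine with x ≡ 0 (mod 8): since gcd(11, 8) = 1, we get a unique residue mod 88.
    Write x = 5 + 11·t and substitute into x ≡ 0 (mod 8): 11·t ≡ 0 − 5 = -5 (mod 8).
    Reduce coefficients mod 8: 3·t ≡ 3 (mod 8).
    The inverse of 3 mod 8 is 3 (since 3·3 = 9 = 1·8 + 1), so t ≡ 3·3 = 9 ≡ 1 (mod 8).
    Then x = 5 + 11·1 = 16, valid modulo lcm(11, 8) = 88: x ≡ 16 (mod 88).
  Combine with x ≡ 8 (mod 9): since gcd(88, 9) = 1, we get a unique residue mod 792.
    Write x = 16 + 88·t and substitute into x ≡ 8 (mod 9): 88·t ≡ 8 − 16 = -8 (mod 9).
    Reduce coefficients mod 9: 7·t ≡ 1 (mod 9).
    The inverse of 7 mod 9 is 4 (since 7·4 = 28 = 3·9 + 1), so t ≡ 4·1 = 4 ≡ 4 (mod 9).
    Then x = 16 + 88·4 = 368, valid modulo lcm(88, 9) = 792: x ≡ 368 (mod 792).
Verify: 368 mod 11 = 5 ✓, 368 mod 8 = 0 ✓, 368 mod 9 = 8 ✓.

x ≡ 368 (mod 792).


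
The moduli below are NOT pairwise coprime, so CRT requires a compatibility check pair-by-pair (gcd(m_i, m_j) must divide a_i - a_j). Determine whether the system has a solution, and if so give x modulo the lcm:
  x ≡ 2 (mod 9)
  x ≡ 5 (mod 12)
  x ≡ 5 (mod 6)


Moduli 9, 12, 6 are not pairwise coprime, so CRT works modulo lcm(m_i) when all pairwise compatibility conditions hold.
Pairwise compatibility: gcd(m_i, m_j) must divide a_i - a_j for every pair.
Merge one congruence at a time:
  Start: x ≡ 2 (mod 9).
  Combine with x ≡ 5 (mod 12): gcd(9, 12) = 3; 5 - 2 = 3, which IS divisible by 3, so compatible.
    Write x = 2 + 9·t and substitute into x ≡ 5 (mod 12): 9·t ≡ 5 − 2 = 3 (mod 12).
    Divide the congruence (and modulus) by g = 3: 3·t ≡ 1 (mod 4).
    The inverse of 3 mod 4 is 3 (since 3·3 = 9 = 2·4 + 1), so t ≡ 3·1 = 3 ≡ 3 (mod 4).
    Then x = 2 + 9·3 = 29, valid modulo lcm(9, 12) = 36: x ≡ 29 (mod 36).
  Combine with x ≡ 5 (mod 6): gcd(36, 6) = 6; 5 - 29 = -24, which IS divisible by 6, so compatible.
    Write x = 29 + 36·t and substitute into x ≡ 5 (mod 6): 36·t ≡ 5 − 29 = -24 (mod 6).
    Divide the congruence (and modulus) by g = 6: 6·t ≡ -4 (mod 1).
    Modulo 1 every t works; take t = 0.
    Then x = 29 + 36·0 = 29, valid modulo lcm(36, 6) = 36: x ≡ 29 (mod 36).
Verify: 29 mod 9 = 2, 29 mod 12 = 5, 29 mod 6 = 5.

x ≡ 29 (mod 36).


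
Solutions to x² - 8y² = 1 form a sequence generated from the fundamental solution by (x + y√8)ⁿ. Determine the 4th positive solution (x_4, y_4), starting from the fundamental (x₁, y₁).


Step 1: Find the fundamental solution (x₁, y₁) of x² - 8y² = 1.
  Expand √8 as a continued fraction. a₀ = ⌊√8⌋ = 2; iterate m_{k+1} = d_k·a_k − m_k, d_{k+1} = (8 − m_{k+1}²)/d_k, a_{k+1} = ⌊(a₀ + m_{k+1})/d_{k+1}⌋ (starting m₀ = 0, d₀ = 1), with convergents p_k = a_k·p_{k-1} + p_{k-2}, q_k = a_k·q_{k-1} + q_{k-2} (p₋₁ = 1, q₋₁ = 0):
  k = 0: a₀ = 2; p₀/q₀ = 2/1; p₀² − 8·q₀² = 4 − 8 = -4.
  k = 1: m = 2, d = 4, a = ⌊(2 + 2)/4⌋ = 1; p/q = (1·2 + 1)/(1·1 + 0) = 3/1; p² − 8·q² = 9 − 8 = 1.
  The first convergent with p² − 8·q² = 1 gives the fundamental solution (x₁, y₁) = (3, 1).
Step 2: Apply the recurrence (x_{n+1}, y_{n+1}) = (x₁x_n + 8y₁y_n, x₁y_n + y₁x_n) repeatedly.
  From (x_1, y_1) = (3, 1): x_2 = 3·3 + 8·1·1 = 17; y_2 = 3·1 + 1·3 = 6.
  From (x_2, y_2) = (17, 6): x_3 = 3·17 + 8·1·6 = 99; y_3 = 3·6 + 1·17 = 35.
  From (x_3, y_3) = (99, 35): x_4 = 3·99 + 8·1·35 = 577; y_4 = 3·35 + 1·99 = 204.
Step 3: Verify x_4² - 8·y_4² = 332929 - 332928 = 1 (should be 1). ✓

(x_1, y_1) = (3, 1); (x_4, y_4) = (577, 204).


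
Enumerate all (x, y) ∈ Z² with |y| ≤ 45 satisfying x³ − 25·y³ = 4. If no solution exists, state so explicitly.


The equation is x³ - 25y³ = 4. For fixed y, x³ = 25·y³ + 4, so a solution requires the RHS to be a perfect cube.
Strategy: iterate y from -45 to 45, compute RHS = 25·y³ + 4, and check whether it is a (positive or negative) perfect cube.
Check small values of y:
  y = 0: RHS = 4 is not a perfect cube.
  y = 1: RHS = 29 is not a perfect cube.
  y = -1: RHS = -21 is not a perfect cube.
  y = 2: RHS = 204 is not a perfect cube.
  y = -2: RHS = -196 is not a perfect cube.
  y = 3: RHS = 679 is not a perfect cube.
  y = -3: RHS = -671 is not a perfect cube.
Continuing the search up to |y| = 45 finds no solutions either.
No (x, y) in the scanned range satisfies the equation.

No integer solutions with |y| ≤ 45.


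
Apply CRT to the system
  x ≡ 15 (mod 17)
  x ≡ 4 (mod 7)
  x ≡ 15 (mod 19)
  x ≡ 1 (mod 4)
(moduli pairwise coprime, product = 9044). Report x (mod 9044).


Product of moduli M = 17 · 7 · 19 · 4 = 9044.
Merge one congruence at a time:
  Start: x ≡ 15 (mod 17).
  Combine with x ≡ 4 (mod 7); new modulus lcm = 119.
    Write x = 15 + 17·t and substitute into x ≡ 4 (mod 7): 17·t ≡ 4 − 15 = -11 (mod 7).
    Reduce coefficients mod 7: 3·t ≡ 3 (mod 7).
    The inverse of 3 mod 7 is 5 (since 3·5 = 15 = 2·7 + 1), so t ≡ 5·3 = 15 ≡ 1 (mod 7).
    Then x = 15 + 17·1 = 32, valid modulo lcm(17, 7) = 119: x ≡ 32 (mod 119).
  Combine with x ≡ 15 (mod 19); new modulus lcm = 2261.
    Write x = 32 + 119·t and substitute into x ≡ 15 (mod 19): 119·t ≡ 15 − 32 = -17 (mod 19).
    Reduce coefficients mod 19: 5·t ≡ 2 (mod 19).
    The inverse of 5 mod 19 is 4 (since 5·4 = 20 = 1·19 + 1), so t ≡ 4·2 = 8 ≡ 8 (mod 19).
    Then x = 32 + 119·8 = 984, valid modulo lcm(119, 19) = 2261: x ≡ 984 (mod 2261).
  Combine with x ≡ 1 (mod 4); new modulus lcm = 9044.
    Write x = 984 + 2261·t and substitute into x ≡ 1 (mod 4): 2261·t ≡ 1 − 984 = -983 (mod 4).
    Reduce coefficients mod 4: 1·t ≡ 1 (mod 4).
    So t ≡ 1 (mod 4).
    Then x = 984 + 2261·1 = 3245, valid modulo lcm(2261, 4) = 9044: x ≡ 3245 (mod 9044).
Verify against each original: 3245 mod 17 = 15, 3245 mod 7 = 4, 3245 mod 19 = 15, 3245 mod 4 = 1.

x ≡ 3245 (mod 9044).


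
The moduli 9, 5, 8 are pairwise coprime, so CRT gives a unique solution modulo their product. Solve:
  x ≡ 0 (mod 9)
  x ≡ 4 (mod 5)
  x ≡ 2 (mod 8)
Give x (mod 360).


Moduli 9, 5, 8 are pairwise coprime; by CRT there is a unique solution modulo M = 9 · 5 · 8 = 360.
Solve pairwise, accumulating the modulus:
  Start with x ≡ 0 (mod 9).
  Combine with x ≡ 4 (mod 5): since gcd(9, 5) = 1, we get a unique residue mod 45.
    Write x = 0 + 9·t and substitute into x ≡ 4 (mod 5): 9·t ≡ 4 − 0 = 4 (mod 5).
    Reduce coefficients mod 5: 4·t ≡ 4 (mod 5).
    The inverse of 4 mod 5 is 4 (since 4·4 = 16 = 3·5 + 1), so t ≡ 4·4 = 16 ≡ 1 (mod 5).
    Then x = 0 + 9·1 = 9, valid modulo lcm(9, 5) = 45: x ≡ 9 (mod 45).
  Combine with x ≡ 2 (mod 8): since gcd(45, 8) = 1, we get a unique residue mod 360.
    Write x = 9 + 45·t and substitute into x ≡ 2 (mod 8): 45·t ≡ 2 − 9 = -7 (mod 8).
    Reduce coefficients mod 8: 5·t ≡ 1 (mod 8).
    The inverse of 5 mod 8 is 5 (since 5·5 = 25 = 3·8 + 1), so t ≡ 5·1 = 5 ≡ 5 (mod 8).
    Then x = 9 + 45·5 = 234, valid modulo lcm(45, 8) = 360: x ≡ 234 (mod 360).
Verify: 234 mod 9 = 0 ✓, 234 mod 5 = 4 ✓, 234 mod 8 = 2 ✓.

x ≡ 234 (mod 360).


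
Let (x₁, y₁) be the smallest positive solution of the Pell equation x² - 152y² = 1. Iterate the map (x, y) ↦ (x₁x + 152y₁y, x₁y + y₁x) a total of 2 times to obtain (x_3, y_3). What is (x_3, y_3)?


Step 1: Find the fundamental solution (x₁, y₁) of x² - 152y² = 1.
  Expand √152 as a continued fraction. a₀ = ⌊√152⌋ = 12; iterate m_{k+1} = d_k·a_k − m_k, d_{k+1} = (152 − m_{k+1}²)/d_k, a_{k+1} = ⌊(a₀ + m_{k+1})/d_{k+1}⌋ (starting m₀ = 0, d₀ = 1), with convergents p_k = a_k·p_{k-1} + p_{k-2}, q_k = a_k·q_{k-1} + q_{k-2} (p₋₁ = 1, q₋₁ = 0):
  k = 0: a₀ = 12; p₀/q₀ = 12/1; p₀² − 152·q₀² = 144 − 152 = -8.
  k = 1: m = 12, d = 8, a = ⌊(12 + 12)/8⌋ = 3; p/q = (3·12 + 1)/(3·1 + 0) = 37/3; p² − 152·q² = 1369 − 1368 = 1.
  The first convergent with p² − 152·q² = 1 gives the fundamental solution (x₁, y₁) = (37, 3).
Step 2: Apply the recurrence (x_{n+1}, y_{n+1}) = (x₁x_n + 152y₁y_n, x₁y_n + y₁x_n) repeatedly.
  From (x_1, y_1) = (37, 3): x_2 = 37·37 + 152·3·3 = 2737; y_2 = 37·3 + 3·37 = 222.
  From (x_2, y_2) = (2737, 222): x_3 = 37·2737 + 152·3·222 = 202501; y_3 = 37·222 + 3·2737 = 16425.
Step 3: Verify x_3² - 152·y_3² = 41006655001 - 41006655000 = 1 (should be 1). ✓

(x_1, y_1) = (37, 3); (x_3, y_3) = (202501, 16425).


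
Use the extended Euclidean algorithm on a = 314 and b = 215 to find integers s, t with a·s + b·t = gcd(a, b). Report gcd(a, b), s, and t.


Euclidean algorithm on (314, 215) — divide until remainder is 0:
  314 = 1 · 215 + 99
  215 = 2 · 99 + 17
  99 = 5 · 17 + 14
  17 = 1 · 14 + 3
  14 = 4 · 3 + 2
  3 = 1 · 2 + 1
  2 = 2 · 1 + 0
gcd(314, 215) = 1.
Track Bezout coefficients alongside the remainders: start with r₀ = 314 = a·1 + b·0 (s = 1, t = 0) and r₁ = 215 = a·0 + b·1 (s = 0, t = 1); each new remainder r_{k+1} = r_{k-1} − q_k·r_k inherits s_{k+1} = s_{k-1} − q_k·s_k, t_{k+1} = t_{k-1} − q_k·t_k, so r_k = a·s_k + b·t_k at every step:
  q = 1: r = 99, s = 1 − 1·0 = 1, t = 0 − 1·1 = -1  (check: 314·1 + 215·(-1) = 99)
  q = 2: r = 17, s = 0 − 2·1 = -2, t = 1 − 2·(-1) = 3  (check: 314·(-2) + 215·3 = 17)
  q = 5: r = 14, s = 1 − 5·(-2) = 11, t = -1 − 5·3 = -16  (check: 314·11 + 215·(-16) = 14)
  q = 1: r = 3, s = -2 − 1·11 = -13, t = 3 − 1·(-16) = 19  (check: 314·(-13) + 215·19 = 3)
  q = 4: r = 2, s = 11 − 4·(-13) = 63, t = -16 − 4·19 = -92  (check: 314·63 + 215·(-92) = 2)
  q = 1: r = 1, s = -13 − 1·63 = -76, t = 19 − 1·(-92) = 111  (check: 314·(-76) + 215·111 = 1)
The row with r = 1 (the gcd) gives the Bezout coefficients s = -76, t = 111.
Result: 314 · (-76) + 215 · (111) = 1.

gcd(314, 215) = 1; s = -76, t = 111 (check: 314·(-76) + 215·111 = 1).


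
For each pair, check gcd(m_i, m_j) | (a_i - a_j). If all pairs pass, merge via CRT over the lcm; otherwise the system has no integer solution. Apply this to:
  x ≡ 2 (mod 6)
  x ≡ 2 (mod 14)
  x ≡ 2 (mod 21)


Moduli 6, 14, 21 are not pairwise coprime, so CRT works modulo lcm(m_i) when all pairwise compatibility conditions hold.
Pairwise compatibility: gcd(m_i, m_j) must divide a_i - a_j for every pair.
Merge one congruence at a time:
  Start: x ≡ 2 (mod 6).
  Combine with x ≡ 2 (mod 14): gcd(6, 14) = 2; 2 - 2 = 0, which IS divisible by 2, so compatible.
    Write x = 2 + 6·t and substitute into x ≡ 2 (mod 14): 6·t ≡ 2 − 2 = 0 (mod 14).
    Divide the congruence (and modulus) by g = 2: 3·t ≡ 0 (mod 7).
    The inverse of 3 mod 7 is 5 (since 3·5 = 15 = 2·7 + 1), so t ≡ 5·0 = 0 ≡ 0 (mod 7).
    Then x = 2 + 6·0 = 2, valid modulo lcm(6, 14) = 42: x ≡ 2 (mod 42).
  Combine with x ≡ 2 (mod 21): gcd(42, 21) = 21; 2 - 2 = 0, which IS divisible by 21, so compatible.
    Write x = 2 + 42·t and substitute into x ≡ 2 (mod 21): 42·t ≡ 2 − 2 = 0 (mod 21).
    Divide the congruence (and modulus) by g = 21: 2·t ≡ 0 (mod 1).
    Modulo 1 every t works; take t = 0.
    Then x = 2 + 42·0 = 2, valid modulo lcm(42, 21) = 42: x ≡ 2 (mod 42).
Verify: 2 mod 6 = 2, 2 mod 14 = 2, 2 mod 21 = 2.

x ≡ 2 (mod 42).


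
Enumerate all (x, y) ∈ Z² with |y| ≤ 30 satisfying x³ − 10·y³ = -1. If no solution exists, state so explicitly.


The equation is x³ - 10y³ = -1. For fixed y, x³ = 10·y³ − 1, so a solution requires the RHS to be a perfect cube.
Strategy: iterate y from -30 to 30, compute RHS = 10·y³ − 1, and check whether it is a (positive or negative) perfect cube.
Check small values of y:
  y = 0: RHS = -1 = (-1)³ ⇒ x = -1 works.
  y = 1: RHS = 9 is not a perfect cube.
  y = -1: RHS = -11 is not a perfect cube.
  y = 2: RHS = 79 is not a perfect cube.
  y = -2: RHS = -81 is not a perfect cube.
  y = 3: RHS = 269 is not a perfect cube.
  y = -3: RHS = -271 is not a perfect cube.
Continuing the search up to |y| = 30 finds no further solutions beyond those listed.
Collected solutions: (-1, 0).

Solutions (with |y| ≤ 30): (-1, 0).
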